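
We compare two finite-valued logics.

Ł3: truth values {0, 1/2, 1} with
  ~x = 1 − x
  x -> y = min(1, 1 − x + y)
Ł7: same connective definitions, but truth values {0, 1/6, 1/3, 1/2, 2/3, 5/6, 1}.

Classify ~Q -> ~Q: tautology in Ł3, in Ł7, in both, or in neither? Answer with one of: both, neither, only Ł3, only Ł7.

both

In Ł3: every assignment gives 1 — tautology.
In Ł7: every assignment gives 1 — tautology.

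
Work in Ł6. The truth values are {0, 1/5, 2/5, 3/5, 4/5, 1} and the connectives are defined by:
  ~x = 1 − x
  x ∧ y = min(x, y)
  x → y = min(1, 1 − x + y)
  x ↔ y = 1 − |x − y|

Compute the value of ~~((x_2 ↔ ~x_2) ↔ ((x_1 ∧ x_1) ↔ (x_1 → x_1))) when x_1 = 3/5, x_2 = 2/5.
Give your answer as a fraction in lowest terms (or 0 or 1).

4/5

~x_2 = ~2/5 = 3/5
x_2 ↔ ~x_2 = 2/5 ↔ 3/5 = 4/5
x_1 ∧ x_1 = 3/5 ∧ 3/5 = 3/5
x_1 → x_1 = 3/5 → 3/5 = 1
(x_1 ∧ x_1) ↔ (x_1 → x_1) = 3/5 ↔ 1 = 3/5
(x_2 ↔ ~x_2) ↔ ((x_1 ∧ x_1) ↔ (x_1 → x_1)) = 4/5 ↔ 3/5 = 4/5
~((x_2 ↔ ~x_2) ↔ ((x_1 ∧ x_1) ↔ (x_1 → x_1))) = ~4/5 = 1/5
~~((x_2 ↔ ~x_2) ↔ ((x_1 ∧ x_1) ↔ (x_1 → x_1))) = ~1/5 = 4/5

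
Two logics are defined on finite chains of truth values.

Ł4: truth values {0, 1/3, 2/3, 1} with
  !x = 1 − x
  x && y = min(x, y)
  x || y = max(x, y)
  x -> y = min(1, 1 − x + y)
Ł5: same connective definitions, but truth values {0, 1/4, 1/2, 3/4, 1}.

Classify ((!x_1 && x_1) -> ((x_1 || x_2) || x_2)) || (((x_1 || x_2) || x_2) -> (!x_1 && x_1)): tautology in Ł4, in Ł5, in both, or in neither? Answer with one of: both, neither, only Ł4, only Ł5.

both

In Ł4: every assignment gives 1 — tautology.
In Ł5: every assignment gives 1 — tautology.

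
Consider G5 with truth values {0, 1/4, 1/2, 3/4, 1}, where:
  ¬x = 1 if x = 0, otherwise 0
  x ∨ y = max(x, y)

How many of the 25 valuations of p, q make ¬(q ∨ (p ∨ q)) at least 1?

value 1: 1 assignment (counts)
value 0: 24 assignments
So 1 of the 25 assignments meets the threshold.

1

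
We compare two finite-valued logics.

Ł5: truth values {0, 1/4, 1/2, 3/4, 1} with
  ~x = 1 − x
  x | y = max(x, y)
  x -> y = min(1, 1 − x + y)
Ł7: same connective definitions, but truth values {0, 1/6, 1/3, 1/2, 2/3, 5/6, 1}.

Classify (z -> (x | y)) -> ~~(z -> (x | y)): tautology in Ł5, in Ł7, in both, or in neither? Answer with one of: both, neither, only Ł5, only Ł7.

In Ł5: every assignment gives 1 — tautology.
In Ł7: every assignment gives 1 — tautology.

both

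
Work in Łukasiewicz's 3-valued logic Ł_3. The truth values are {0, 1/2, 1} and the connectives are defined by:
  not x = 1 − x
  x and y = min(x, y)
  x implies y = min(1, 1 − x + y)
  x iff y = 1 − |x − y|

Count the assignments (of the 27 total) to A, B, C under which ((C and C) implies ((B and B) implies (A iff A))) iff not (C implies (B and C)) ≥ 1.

value 1: 3 assignments (counts)
value 1/2: 6 assignments
value 0: 18 assignments
So 3 of the 27 assignments meet the threshold.

3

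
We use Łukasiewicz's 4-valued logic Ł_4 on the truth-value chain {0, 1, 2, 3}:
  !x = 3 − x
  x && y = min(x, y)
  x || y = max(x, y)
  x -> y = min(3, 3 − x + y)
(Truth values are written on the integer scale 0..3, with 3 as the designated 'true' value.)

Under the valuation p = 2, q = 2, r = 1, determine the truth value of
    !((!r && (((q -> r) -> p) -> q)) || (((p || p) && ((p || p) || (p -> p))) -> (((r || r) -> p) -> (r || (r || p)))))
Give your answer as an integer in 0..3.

0

!r = !1 = 2
q -> r = 2 -> 1 = 2
(q -> r) -> p = 2 -> 2 = 3
((q -> r) -> p) -> q = 3 -> 2 = 2
!r && (((q -> r) -> p) -> q) = 2 && 2 = 2
p || p = 2 || 2 = 2
p || p = 2 || 2 = 2
p -> p = 2 -> 2 = 3
(p || p) || (p -> p) = 2 || 3 = 3
(p || p) && ((p || p) || (p -> p)) = 2 && 3 = 2
r || r = 1 || 1 = 1
(r || r) -> p = 1 -> 2 = 3
r || p = 1 || 2 = 2
r || (r || p) = 1 || 2 = 2
((r || r) -> p) -> (r || (r || p)) = 3 -> 2 = 2
((p || p) && ((p || p) || (p -> p))) -> (((r || r) -> p) -> (r || (r || p))) = 2 -> 2 = 3
(!r && (((q -> r) -> p) -> q)) || (((p || p) && ((p || p) || (p -> p))) -> (((r || r) -> p) -> (r || (r || p)))) = 2 || 3 = 3
!((!r && (((q -> r) -> p) -> q)) || (((p || p) && ((p || p) || (p -> p))) -> (((r || r) -> p) -> (r || (r || p))))) = !3 = 0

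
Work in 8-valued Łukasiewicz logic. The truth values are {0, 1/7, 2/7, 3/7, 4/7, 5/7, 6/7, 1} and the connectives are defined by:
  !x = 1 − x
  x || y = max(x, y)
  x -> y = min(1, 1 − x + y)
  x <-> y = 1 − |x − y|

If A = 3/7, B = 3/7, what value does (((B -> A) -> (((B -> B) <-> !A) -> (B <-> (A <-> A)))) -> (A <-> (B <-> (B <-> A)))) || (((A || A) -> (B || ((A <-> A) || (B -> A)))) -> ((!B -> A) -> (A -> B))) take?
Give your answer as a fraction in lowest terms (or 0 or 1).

1

B -> A = 3/7 -> 3/7 = 1
B -> B = 3/7 -> 3/7 = 1
!A = !3/7 = 4/7
(B -> B) <-> !A = 1 <-> 4/7 = 4/7
A <-> A = 3/7 <-> 3/7 = 1
B <-> (A <-> A) = 3/7 <-> 1 = 3/7
((B -> B) <-> !A) -> (B <-> (A <-> A)) = 4/7 -> 3/7 = 6/7
(B -> A) -> (((B -> B) <-> !A) -> (B <-> (A <-> A))) = 1 -> 6/7 = 6/7
B <-> A = 3/7 <-> 3/7 = 1
B <-> (B <-> A) = 3/7 <-> 1 = 3/7
A <-> (B <-> (B <-> A)) = 3/7 <-> 3/7 = 1
((B -> A) -> (((B -> B) <-> !A) -> (B <-> (A <-> A)))) -> (A <-> (B <-> (B <-> A))) = 6/7 -> 1 = 1
A || A = 3/7 || 3/7 = 3/7
A <-> A = 3/7 <-> 3/7 = 1
B -> A = 3/7 -> 3/7 = 1
(A <-> A) || (B -> A) = 1 || 1 = 1
B || ((A <-> A) || (B -> A)) = 3/7 || 1 = 1
(A || A) -> (B || ((A <-> A) || (B -> A))) = 3/7 -> 1 = 1
!B = !3/7 = 4/7
!B -> A = 4/7 -> 3/7 = 6/7
A -> B = 3/7 -> 3/7 = 1
(!B -> A) -> (A -> B) = 6/7 -> 1 = 1
((A || A) -> (B || ((A <-> A) || (B -> A)))) -> ((!B -> A) -> (A -> B)) = 1 -> 1 = 1
(((B -> A) -> (((B -> B) <-> !A) -> (B <-> (A <-> A)))) -> (A <-> (B <-> (B <-> A)))) || (((A || A) -> (B || ((A <-> A) || (B -> A)))) -> ((!B -> A) -> (A -> B))) = 1 || 1 = 1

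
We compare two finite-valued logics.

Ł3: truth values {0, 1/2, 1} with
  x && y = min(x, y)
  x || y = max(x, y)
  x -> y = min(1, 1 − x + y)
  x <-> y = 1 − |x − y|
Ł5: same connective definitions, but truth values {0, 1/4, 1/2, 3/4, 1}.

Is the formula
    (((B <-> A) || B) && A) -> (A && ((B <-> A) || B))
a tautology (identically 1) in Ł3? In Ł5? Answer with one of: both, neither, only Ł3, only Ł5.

both

In Ł3: every assignment gives 1 — tautology.
In Ł5: every assignment gives 1 — tautology.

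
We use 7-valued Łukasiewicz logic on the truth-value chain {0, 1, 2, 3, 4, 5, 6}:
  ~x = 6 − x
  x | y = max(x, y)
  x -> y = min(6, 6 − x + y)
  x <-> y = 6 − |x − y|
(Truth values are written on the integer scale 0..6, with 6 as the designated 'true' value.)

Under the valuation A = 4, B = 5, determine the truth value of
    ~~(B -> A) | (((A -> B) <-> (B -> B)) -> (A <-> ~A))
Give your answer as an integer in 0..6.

5

B -> A = 5 -> 4 = 5
~(B -> A) = ~5 = 1
~~(B -> A) = ~1 = 5
A -> B = 4 -> 5 = 6
B -> B = 5 -> 5 = 6
(A -> B) <-> (B -> B) = 6 <-> 6 = 6
~A = ~4 = 2
A <-> ~A = 4 <-> 2 = 4
((A -> B) <-> (B -> B)) -> (A <-> ~A) = 6 -> 4 = 4
~~(B -> A) | (((A -> B) <-> (B -> B)) -> (A <-> ~A)) = 5 | 4 = 5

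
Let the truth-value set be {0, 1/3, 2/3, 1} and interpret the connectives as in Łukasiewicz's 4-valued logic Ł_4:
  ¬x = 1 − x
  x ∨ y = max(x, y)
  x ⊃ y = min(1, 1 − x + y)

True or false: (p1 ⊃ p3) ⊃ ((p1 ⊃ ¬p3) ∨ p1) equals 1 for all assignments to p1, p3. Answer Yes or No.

Counterexample: take p1 = 1/3, p3 = 1.
p1 ⊃ p3 = 1/3 ⊃ 1 = 1
¬p3 = ¬1 = 0
p1 ⊃ ¬p3 = 1/3 ⊃ 0 = 2/3
(p1 ⊃ ¬p3) ∨ p1 = 2/3 ∨ 1/3 = 2/3
(p1 ⊃ p3) ⊃ ((p1 ⊃ ¬p3) ∨ p1) = 1 ⊃ 2/3 = 2/3
This gives 2/3 ≠ 1.

No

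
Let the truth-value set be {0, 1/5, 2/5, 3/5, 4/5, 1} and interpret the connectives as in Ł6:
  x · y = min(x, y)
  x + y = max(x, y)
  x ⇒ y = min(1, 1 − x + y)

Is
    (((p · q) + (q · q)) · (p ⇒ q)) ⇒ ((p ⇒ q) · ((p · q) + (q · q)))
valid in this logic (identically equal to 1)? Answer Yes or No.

At p = 2/5, q = 1/5, for instance:
p · q = 2/5 · 1/5 = 1/5
q · q = 1/5 · 1/5 = 1/5
(p · q) + (q · q) = 1/5 + 1/5 = 1/5
p ⇒ q = 2/5 ⇒ 1/5 = 4/5
((p · q) + (q · q)) · (p ⇒ q) = 1/5 · 4/5 = 1/5
(p ⇒ q) · ((p · q) + (q · q)) = 4/5 · 1/5 = 1/5
(((p · q) + (q · q)) · (p ⇒ q)) ⇒ ((p ⇒ q) · ((p · q) + (q · q))) = 1/5 ⇒ 1/5 = 1
and checking the remaining 35 assignments likewise gives ≥ 1 in every case.

Yes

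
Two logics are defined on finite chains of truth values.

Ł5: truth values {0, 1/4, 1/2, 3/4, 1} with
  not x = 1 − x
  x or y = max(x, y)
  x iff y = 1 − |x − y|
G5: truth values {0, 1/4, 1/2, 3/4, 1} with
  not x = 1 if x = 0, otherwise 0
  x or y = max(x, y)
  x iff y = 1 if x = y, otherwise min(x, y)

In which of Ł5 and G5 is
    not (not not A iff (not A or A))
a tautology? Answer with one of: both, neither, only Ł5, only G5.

neither

In Ł5: at A = 1/4 the value is 1/2 — not a tautology.
In G5: at A = 1/4 the value is 0 — not a tautology.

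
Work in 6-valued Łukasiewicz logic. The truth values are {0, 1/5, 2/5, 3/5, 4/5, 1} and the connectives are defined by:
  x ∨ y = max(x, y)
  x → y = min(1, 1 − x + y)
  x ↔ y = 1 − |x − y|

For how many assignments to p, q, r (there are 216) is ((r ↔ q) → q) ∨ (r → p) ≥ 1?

173

value 1: 173 assignments (counts)
value 4/5: 32 assignments
value 3/5: 11 assignments
So 173 of the 216 assignments meet the threshold.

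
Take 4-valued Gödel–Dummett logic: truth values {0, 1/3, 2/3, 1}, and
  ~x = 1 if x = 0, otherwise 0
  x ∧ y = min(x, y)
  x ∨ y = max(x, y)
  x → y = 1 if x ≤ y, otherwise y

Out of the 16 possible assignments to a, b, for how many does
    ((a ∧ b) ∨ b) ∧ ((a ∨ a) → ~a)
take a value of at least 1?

a = 0, b = 0 ↦ 0  <
a = 0, b = 1/3 ↦ 1/3  <
a = 0, b = 2/3 ↦ 2/3  <
a = 0, b = 1 ↦ 1  ≥
a = 1/3, b = 0 ↦ 0  <
a = 1/3, b = 1/3 ↦ 0  <
a = 1/3, b = 2/3 ↦ 0  <
a = 1/3, b = 1 ↦ 0  <
a = 2/3, b = 0 ↦ 0  <
a = 2/3, b = 1/3 ↦ 0  <
a = 2/3, b = 2/3 ↦ 0  <
a = 2/3, b = 1 ↦ 0  <
a = 1, b = 0 ↦ 0  <
a = 1, b = 1/3 ↦ 0  <
a = 1, b = 2/3 ↦ 0  <
a = 1, b = 1 ↦ 0  <
So 1 of the 16 assignments meets the threshold.

1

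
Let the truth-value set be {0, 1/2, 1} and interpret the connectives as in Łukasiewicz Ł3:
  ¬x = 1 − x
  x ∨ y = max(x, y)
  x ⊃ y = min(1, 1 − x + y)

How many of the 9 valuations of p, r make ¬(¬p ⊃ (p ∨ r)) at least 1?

p = 0, r = 0 ↦ 1  ≥
p = 0, r = 1/2 ↦ 1/2  <
p = 0, r = 1 ↦ 0  <
p = 1/2, r = 0 ↦ 0  <
p = 1/2, r = 1/2 ↦ 0  <
p = 1/2, r = 1 ↦ 0  <
p = 1, r = 0 ↦ 0  <
p = 1, r = 1/2 ↦ 0  <
p = 1, r = 1 ↦ 0  <
So 1 of the 9 assignments meets the threshold.

1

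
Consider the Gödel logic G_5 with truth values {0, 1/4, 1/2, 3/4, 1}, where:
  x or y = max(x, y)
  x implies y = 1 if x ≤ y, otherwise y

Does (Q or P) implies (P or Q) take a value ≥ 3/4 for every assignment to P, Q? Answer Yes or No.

Yes

At P = 1/2, Q = 3/4, for instance:
Q or P = 3/4 or 1/2 = 3/4
P or Q = 1/2 or 3/4 = 3/4
(Q or P) implies (P or Q) = 3/4 implies 3/4 = 1
and checking the remaining 24 assignments likewise gives ≥ 3/4 in every case.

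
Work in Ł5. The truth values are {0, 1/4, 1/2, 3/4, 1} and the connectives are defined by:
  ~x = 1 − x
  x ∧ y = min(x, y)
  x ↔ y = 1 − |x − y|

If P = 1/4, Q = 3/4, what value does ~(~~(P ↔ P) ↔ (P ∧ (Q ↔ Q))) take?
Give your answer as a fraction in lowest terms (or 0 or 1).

P ↔ P = 1/4 ↔ 1/4 = 1
~(P ↔ P) = ~1 = 0
~~(P ↔ P) = ~0 = 1
Q ↔ Q = 3/4 ↔ 3/4 = 1
P ∧ (Q ↔ Q) = 1/4 ∧ 1 = 1/4
~~(P ↔ P) ↔ (P ∧ (Q ↔ Q)) = 1 ↔ 1/4 = 1/4
~(~~(P ↔ P) ↔ (P ∧ (Q ↔ Q))) = ~1/4 = 3/4

3/4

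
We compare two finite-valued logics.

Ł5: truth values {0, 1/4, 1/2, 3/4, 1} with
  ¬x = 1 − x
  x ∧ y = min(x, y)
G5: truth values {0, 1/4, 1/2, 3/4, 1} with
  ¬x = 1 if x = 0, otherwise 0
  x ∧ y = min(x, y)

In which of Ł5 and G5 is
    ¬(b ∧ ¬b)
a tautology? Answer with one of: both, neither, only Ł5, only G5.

In Ł5: at b = 1/4 the value is 3/4 — not a tautology.
In G5: every assignment gives 1 — tautology.

only G5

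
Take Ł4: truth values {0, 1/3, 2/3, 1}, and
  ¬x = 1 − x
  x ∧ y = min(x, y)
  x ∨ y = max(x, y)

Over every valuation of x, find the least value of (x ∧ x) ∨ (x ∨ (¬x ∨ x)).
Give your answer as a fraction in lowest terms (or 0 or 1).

Take x = 1/3:
x ∧ x = 1/3 ∧ 1/3 = 1/3
¬x = ¬1/3 = 2/3
¬x ∨ x = 2/3 ∨ 1/3 = 2/3
x ∨ (¬x ∨ x) = 1/3 ∨ 2/3 = 2/3
(x ∧ x) ∨ (x ∨ (¬x ∨ x)) = 1/3 ∨ 2/3 = 2/3
No assignment yields a value below 2/3, so this is the minimum.

2/3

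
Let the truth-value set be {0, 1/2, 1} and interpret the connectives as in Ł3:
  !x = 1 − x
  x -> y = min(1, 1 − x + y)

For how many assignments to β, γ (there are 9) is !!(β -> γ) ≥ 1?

β = 0, γ = 0 ↦ 1  ≥
β = 0, γ = 1/2 ↦ 1  ≥
β = 0, γ = 1 ↦ 1  ≥
β = 1/2, γ = 0 ↦ 1/2  <
β = 1/2, γ = 1/2 ↦ 1  ≥
β = 1/2, γ = 1 ↦ 1  ≥
β = 1, γ = 0 ↦ 0  <
β = 1, γ = 1/2 ↦ 1/2  <
β = 1, γ = 1 ↦ 1  ≥
So 6 of the 9 assignments meet the threshold.

6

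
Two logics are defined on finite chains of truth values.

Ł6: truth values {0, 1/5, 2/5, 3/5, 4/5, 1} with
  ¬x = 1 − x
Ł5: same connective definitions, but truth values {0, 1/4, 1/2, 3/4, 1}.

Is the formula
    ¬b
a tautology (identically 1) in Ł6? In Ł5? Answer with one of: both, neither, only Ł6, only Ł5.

In Ł6: at b = 1/5 the value is 4/5 — not a tautology.
In Ł5: at b = 1/4 the value is 3/4 — not a tautology.

neither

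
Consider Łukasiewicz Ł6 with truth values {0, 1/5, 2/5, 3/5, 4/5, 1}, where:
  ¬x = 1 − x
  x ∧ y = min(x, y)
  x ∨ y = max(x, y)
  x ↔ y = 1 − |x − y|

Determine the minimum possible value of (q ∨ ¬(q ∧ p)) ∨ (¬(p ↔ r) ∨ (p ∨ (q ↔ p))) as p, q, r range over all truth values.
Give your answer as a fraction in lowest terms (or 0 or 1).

Take p = 1/5, q = 2/5, r = 0:
q ∧ p = 2/5 ∧ 1/5 = 1/5
¬(q ∧ p) = ¬1/5 = 4/5
q ∨ ¬(q ∧ p) = 2/5 ∨ 4/5 = 4/5
p ↔ r = 1/5 ↔ 0 = 4/5
¬(p ↔ r) = ¬4/5 = 1/5
q ↔ p = 2/5 ↔ 1/5 = 4/5
p ∨ (q ↔ p) = 1/5 ∨ 4/5 = 4/5
¬(p ↔ r) ∨ (p ∨ (q ↔ p)) = 1/5 ∨ 4/5 = 4/5
(q ∨ ¬(q ∧ p)) ∨ (¬(p ↔ r) ∨ (p ∨ (q ↔ p))) = 4/5 ∨ 4/5 = 4/5
No assignment yields a value below 4/5, so this is the minimum.

4/5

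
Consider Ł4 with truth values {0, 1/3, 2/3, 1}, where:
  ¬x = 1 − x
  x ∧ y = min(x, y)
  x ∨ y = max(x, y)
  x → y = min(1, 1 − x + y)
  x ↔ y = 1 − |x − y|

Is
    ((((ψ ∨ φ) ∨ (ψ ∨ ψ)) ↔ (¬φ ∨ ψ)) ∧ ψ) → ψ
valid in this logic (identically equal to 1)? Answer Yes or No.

φ = 0, ψ = 0 ↦ 1
φ = 0, ψ = 1/3 ↦ 1
φ = 0, ψ = 2/3 ↦ 1
φ = 0, ψ = 1 ↦ 1
φ = 1/3, ψ = 0 ↦ 1
φ = 1/3, ψ = 1/3 ↦ 1
φ = 1/3, ψ = 2/3 ↦ 1
φ = 1/3, ψ = 1 ↦ 1
φ = 2/3, ψ = 0 ↦ 1
φ = 2/3, ψ = 1/3 ↦ 1
φ = 2/3, ψ = 2/3 ↦ 1
φ = 2/3, ψ = 1 ↦ 1
φ = 1, ψ = 0 ↦ 1
φ = 1, ψ = 1/3 ↦ 1
φ = 1, ψ = 2/3 ↦ 1
φ = 1, ψ = 1 ↦ 1
Every assignment gives a value ≥ 1.

Yes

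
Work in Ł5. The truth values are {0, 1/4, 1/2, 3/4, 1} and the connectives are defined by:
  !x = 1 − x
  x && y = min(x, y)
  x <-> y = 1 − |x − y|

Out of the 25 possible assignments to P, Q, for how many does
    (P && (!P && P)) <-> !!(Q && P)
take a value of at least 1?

14

value 1: 14 assignments (counts)
value 3/4: 5 assignments
value 1/2: 4 assignments
value 1/4: 1 assignment
value 0: 1 assignment
So 14 of the 25 assignments meet the threshold.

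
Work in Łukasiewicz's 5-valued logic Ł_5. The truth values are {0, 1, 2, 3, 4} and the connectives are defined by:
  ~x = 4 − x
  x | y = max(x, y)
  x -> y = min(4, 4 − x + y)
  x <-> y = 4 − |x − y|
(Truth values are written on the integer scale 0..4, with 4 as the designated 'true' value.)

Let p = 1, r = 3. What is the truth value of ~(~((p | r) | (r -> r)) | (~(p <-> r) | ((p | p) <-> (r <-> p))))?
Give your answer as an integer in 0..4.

p | r = 1 | 3 = 3
r -> r = 3 -> 3 = 4
(p | r) | (r -> r) = 3 | 4 = 4
~((p | r) | (r -> r)) = ~4 = 0
p <-> r = 1 <-> 3 = 2
~(p <-> r) = ~2 = 2
p | p = 1 | 1 = 1
r <-> p = 3 <-> 1 = 2
(p | p) <-> (r <-> p) = 1 <-> 2 = 3
~(p <-> r) | ((p | p) <-> (r <-> p)) = 2 | 3 = 3
~((p | r) | (r -> r)) | (~(p <-> r) | ((p | p) <-> (r <-> p))) = 0 | 3 = 3
~(~((p | r) | (r -> r)) | (~(p <-> r) | ((p | p) <-> (r <-> p)))) = ~3 = 1

1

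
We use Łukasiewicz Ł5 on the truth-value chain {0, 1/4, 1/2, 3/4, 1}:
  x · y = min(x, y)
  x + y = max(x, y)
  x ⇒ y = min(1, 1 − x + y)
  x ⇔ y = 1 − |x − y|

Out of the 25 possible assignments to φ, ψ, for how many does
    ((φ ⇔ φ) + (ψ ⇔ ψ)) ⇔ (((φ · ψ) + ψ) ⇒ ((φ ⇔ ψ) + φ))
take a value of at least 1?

value 1: 19 assignments (counts)
value 3/4: 2 assignments
value 1/2: 2 assignments
value 1/4: 1 assignment
value 0: 1 assignment
So 19 of the 25 assignments meet the threshold.

19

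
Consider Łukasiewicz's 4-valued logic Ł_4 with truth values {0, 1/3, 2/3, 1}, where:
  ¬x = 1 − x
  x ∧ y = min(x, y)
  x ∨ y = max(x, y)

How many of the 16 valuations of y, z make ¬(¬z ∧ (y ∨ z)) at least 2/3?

12

y = 0, z = 0 ↦ 1  ≥
y = 0, z = 1/3 ↦ 2/3  ≥
y = 0, z = 2/3 ↦ 2/3  ≥
y = 0, z = 1 ↦ 1  ≥
y = 1/3, z = 0 ↦ 2/3  ≥
y = 1/3, z = 1/3 ↦ 2/3  ≥
y = 1/3, z = 2/3 ↦ 2/3  ≥
y = 1/3, z = 1 ↦ 1  ≥
y = 2/3, z = 0 ↦ 1/3  <
y = 2/3, z = 1/3 ↦ 1/3  <
y = 2/3, z = 2/3 ↦ 2/3  ≥
y = 2/3, z = 1 ↦ 1  ≥
y = 1, z = 0 ↦ 0  <
y = 1, z = 1/3 ↦ 1/3  <
y = 1, z = 2/3 ↦ 2/3  ≥
y = 1, z = 1 ↦ 1  ≥
So 12 of the 16 assignments meet the threshold.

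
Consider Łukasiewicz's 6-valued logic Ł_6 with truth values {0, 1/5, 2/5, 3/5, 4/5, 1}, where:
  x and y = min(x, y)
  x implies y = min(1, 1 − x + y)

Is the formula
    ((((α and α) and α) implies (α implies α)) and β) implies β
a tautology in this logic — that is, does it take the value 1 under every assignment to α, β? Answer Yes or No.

Yes

At α = 1, β = 3/5, for instance:
α and α = 1 and 1 = 1
(α and α) and α = 1 and 1 = 1
α implies α = 1 implies 1 = 1
((α and α) and α) implies (α implies α) = 1 implies 1 = 1
(((α and α) and α) implies (α implies α)) and β = 1 and 3/5 = 3/5
((((α and α) and α) implies (α implies α)) and β) implies β = 3/5 implies 3/5 = 1
and checking the remaining 35 assignments likewise gives ≥ 1 in every case.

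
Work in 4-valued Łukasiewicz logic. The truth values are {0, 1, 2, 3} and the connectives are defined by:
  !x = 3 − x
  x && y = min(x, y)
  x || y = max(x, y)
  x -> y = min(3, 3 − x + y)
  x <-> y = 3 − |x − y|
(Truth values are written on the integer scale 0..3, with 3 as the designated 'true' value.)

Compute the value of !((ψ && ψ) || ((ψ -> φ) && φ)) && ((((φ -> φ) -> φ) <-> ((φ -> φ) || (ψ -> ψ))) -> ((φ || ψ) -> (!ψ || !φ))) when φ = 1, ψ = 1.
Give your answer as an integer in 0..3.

ψ && ψ = 1 && 1 = 1
ψ -> φ = 1 -> 1 = 3
(ψ -> φ) && φ = 3 && 1 = 1
(ψ && ψ) || ((ψ -> φ) && φ) = 1 || 1 = 1
!((ψ && ψ) || ((ψ -> φ) && φ)) = !1 = 2
φ -> φ = 1 -> 1 = 3
(φ -> φ) -> φ = 3 -> 1 = 1
φ -> φ = 1 -> 1 = 3
ψ -> ψ = 1 -> 1 = 3
(φ -> φ) || (ψ -> ψ) = 3 || 3 = 3
((φ -> φ) -> φ) <-> ((φ -> φ) || (ψ -> ψ)) = 1 <-> 3 = 1
φ || ψ = 1 || 1 = 1
!ψ = !1 = 2
!φ = !1 = 2
!ψ || !φ = 2 || 2 = 2
(φ || ψ) -> (!ψ || !φ) = 1 -> 2 = 3
(((φ -> φ) -> φ) <-> ((φ -> φ) || (ψ -> ψ))) -> ((φ || ψ) -> (!ψ || !φ)) = 1 -> 3 = 3
!((ψ && ψ) || ((ψ -> φ) && φ)) && ((((φ -> φ) -> φ) <-> ((φ -> φ) || (ψ -> ψ))) -> ((φ || ψ) -> (!ψ || !φ))) = 2 && 3 = 2

2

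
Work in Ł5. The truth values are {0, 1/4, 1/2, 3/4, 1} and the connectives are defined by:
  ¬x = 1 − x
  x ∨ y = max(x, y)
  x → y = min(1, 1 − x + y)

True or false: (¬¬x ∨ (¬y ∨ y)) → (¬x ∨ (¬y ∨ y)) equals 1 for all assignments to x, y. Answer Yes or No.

Counterexample: take x = 3/4, y = 1/2.
¬x = ¬3/4 = 1/4
¬¬x = ¬1/4 = 3/4
¬y = ¬1/2 = 1/2
¬y ∨ y = 1/2 ∨ 1/2 = 1/2
¬¬x ∨ (¬y ∨ y) = 3/4 ∨ 1/2 = 3/4
¬x = ¬3/4 = 1/4
¬y = ¬1/2 = 1/2
¬y ∨ y = 1/2 ∨ 1/2 = 1/2
¬x ∨ (¬y ∨ y) = 1/4 ∨ 1/2 = 1/2
(¬¬x ∨ (¬y ∨ y)) → (¬x ∨ (¬y ∨ y)) = 3/4 → 1/2 = 3/4
This gives 3/4 ≠ 1.

No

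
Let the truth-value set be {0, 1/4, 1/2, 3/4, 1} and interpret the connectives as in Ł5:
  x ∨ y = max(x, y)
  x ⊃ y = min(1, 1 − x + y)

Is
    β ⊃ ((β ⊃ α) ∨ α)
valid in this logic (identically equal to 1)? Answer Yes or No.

Counterexample: take α = 0, β = 3/4.
β ⊃ α = 3/4 ⊃ 0 = 1/4
(β ⊃ α) ∨ α = 1/4 ∨ 0 = 1/4
β ⊃ ((β ⊃ α) ∨ α) = 3/4 ⊃ 1/4 = 1/2
This gives 1/2 ≠ 1.

No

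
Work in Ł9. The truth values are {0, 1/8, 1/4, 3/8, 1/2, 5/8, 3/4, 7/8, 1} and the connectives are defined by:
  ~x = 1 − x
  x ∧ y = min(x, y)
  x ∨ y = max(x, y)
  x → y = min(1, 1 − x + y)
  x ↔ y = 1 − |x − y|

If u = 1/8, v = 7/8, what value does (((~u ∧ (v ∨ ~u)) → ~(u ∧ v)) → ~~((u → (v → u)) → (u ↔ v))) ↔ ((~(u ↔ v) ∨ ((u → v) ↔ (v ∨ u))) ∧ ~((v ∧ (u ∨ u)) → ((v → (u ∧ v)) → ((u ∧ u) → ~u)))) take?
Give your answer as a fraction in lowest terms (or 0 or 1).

~u = ~1/8 = 7/8
~u = ~1/8 = 7/8
v ∨ ~u = 7/8 ∨ 7/8 = 7/8
~u ∧ (v ∨ ~u) = 7/8 ∧ 7/8 = 7/8
u ∧ v = 1/8 ∧ 7/8 = 1/8
~(u ∧ v) = ~1/8 = 7/8
(~u ∧ (v ∨ ~u)) → ~(u ∧ v) = 7/8 → 7/8 = 1
v → u = 7/8 → 1/8 = 1/4
u → (v → u) = 1/8 → 1/4 = 1
u ↔ v = 1/8 ↔ 7/8 = 1/4
(u → (v → u)) → (u ↔ v) = 1 → 1/4 = 1/4
~((u → (v → u)) → (u ↔ v)) = ~1/4 = 3/4
~~((u → (v → u)) → (u ↔ v)) = ~3/4 = 1/4
((~u ∧ (v ∨ ~u)) → ~(u ∧ v)) → ~~((u → (v → u)) → (u ↔ v)) = 1 → 1/4 = 1/4
u ↔ v = 1/8 ↔ 7/8 = 1/4
~(u ↔ v) = ~1/4 = 3/4
u → v = 1/8 → 7/8 = 1
v ∨ u = 7/8 ∨ 1/8 = 7/8
(u → v) ↔ (v ∨ u) = 1 ↔ 7/8 = 7/8
~(u ↔ v) ∨ ((u → v) ↔ (v ∨ u)) = 3/4 ∨ 7/8 = 7/8
u ∨ u = 1/8 ∨ 1/8 = 1/8
v ∧ (u ∨ u) = 7/8 ∧ 1/8 = 1/8
u ∧ v = 1/8 ∧ 7/8 = 1/8
v → (u ∧ v) = 7/8 → 1/8 = 1/4
u ∧ u = 1/8 ∧ 1/8 = 1/8
~u = ~1/8 = 7/8
(u ∧ u) → ~u = 1/8 → 7/8 = 1
(v → (u ∧ v)) → ((u ∧ u) → ~u) = 1/4 → 1 = 1
(v ∧ (u ∨ u)) → ((v → (u ∧ v)) → ((u ∧ u) → ~u)) = 1/8 → 1 = 1
~((v ∧ (u ∨ u)) → ((v → (u ∧ v)) → ((u ∧ u) → ~u))) = ~1 = 0
(~(u ↔ v) ∨ ((u → v) ↔ (v ∨ u))) ∧ ~((v ∧ (u ∨ u)) → ((v → (u ∧ v)) → ((u ∧ u) → ~u))) = 7/8 ∧ 0 = 0
(((~u ∧ (v ∨ ~u)) → ~(u ∧ v)) → ~~((u → (v → u)) → (u ↔ v))) ↔ ((~(u ↔ v) ∨ ((u → v) ↔ (v ∨ u))) ∧ ~((v ∧ (u ∨ u)) → ((v → (u ∧ v)) → ((u ∧ u) → ~u)))) = 1/4 ↔ 0 = 3/4

3/4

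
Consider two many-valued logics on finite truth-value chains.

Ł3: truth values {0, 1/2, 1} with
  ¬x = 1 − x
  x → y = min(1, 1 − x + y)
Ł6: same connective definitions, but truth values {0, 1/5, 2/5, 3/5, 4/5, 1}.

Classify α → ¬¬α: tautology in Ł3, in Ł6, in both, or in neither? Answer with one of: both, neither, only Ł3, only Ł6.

both

In Ł3: every assignment gives 1 — tautology.
In Ł6: every assignment gives 1 — tautology.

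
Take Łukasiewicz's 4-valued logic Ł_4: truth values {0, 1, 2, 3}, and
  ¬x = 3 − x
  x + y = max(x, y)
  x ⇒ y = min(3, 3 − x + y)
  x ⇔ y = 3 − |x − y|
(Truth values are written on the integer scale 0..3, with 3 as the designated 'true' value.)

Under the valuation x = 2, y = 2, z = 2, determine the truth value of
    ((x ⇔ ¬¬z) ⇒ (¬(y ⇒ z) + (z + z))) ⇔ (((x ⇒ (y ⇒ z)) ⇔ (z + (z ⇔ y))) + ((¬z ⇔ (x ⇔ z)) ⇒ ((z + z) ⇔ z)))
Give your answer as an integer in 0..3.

¬z = ¬2 = 1
¬¬z = ¬1 = 2
x ⇔ ¬¬z = 2 ⇔ 2 = 3
y ⇒ z = 2 ⇒ 2 = 3
¬(y ⇒ z) = ¬3 = 0
z + z = 2 + 2 = 2
¬(y ⇒ z) + (z + z) = 0 + 2 = 2
(x ⇔ ¬¬z) ⇒ (¬(y ⇒ z) + (z + z)) = 3 ⇒ 2 = 2
y ⇒ z = 2 ⇒ 2 = 3
x ⇒ (y ⇒ z) = 2 ⇒ 3 = 3
z ⇔ y = 2 ⇔ 2 = 3
z + (z ⇔ y) = 2 + 3 = 3
(x ⇒ (y ⇒ z)) ⇔ (z + (z ⇔ y)) = 3 ⇔ 3 = 3
¬z = ¬2 = 1
x ⇔ z = 2 ⇔ 2 = 3
¬z ⇔ (x ⇔ z) = 1 ⇔ 3 = 1
z + z = 2 + 2 = 2
(z + z) ⇔ z = 2 ⇔ 2 = 3
(¬z ⇔ (x ⇔ z)) ⇒ ((z + z) ⇔ z) = 1 ⇒ 3 = 3
((x ⇒ (y ⇒ z)) ⇔ (z + (z ⇔ y))) + ((¬z ⇔ (x ⇔ z)) ⇒ ((z + z) ⇔ z)) = 3 + 3 = 3
((x ⇔ ¬¬z) ⇒ (¬(y ⇒ z) + (z + z))) ⇔ (((x ⇒ (y ⇒ z)) ⇔ (z + (z ⇔ y))) + ((¬z ⇔ (x ⇔ z)) ⇒ ((z + z) ⇔ z))) = 2 ⇔ 3 = 2

2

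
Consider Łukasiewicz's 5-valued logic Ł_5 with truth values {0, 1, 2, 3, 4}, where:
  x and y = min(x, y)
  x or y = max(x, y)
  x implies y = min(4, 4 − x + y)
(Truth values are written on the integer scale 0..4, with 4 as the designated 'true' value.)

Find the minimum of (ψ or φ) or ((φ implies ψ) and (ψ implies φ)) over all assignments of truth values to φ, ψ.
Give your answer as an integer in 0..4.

Take φ = 0, ψ = 2:
ψ or φ = 2 or 0 = 2
φ implies ψ = 0 implies 2 = 4
ψ implies φ = 2 implies 0 = 2
(φ implies ψ) and (ψ implies φ) = 4 and 2 = 2
(ψ or φ) or ((φ implies ψ) and (ψ implies φ)) = 2 or 2 = 2
No assignment yields a value below 2, so this is the minimum.

2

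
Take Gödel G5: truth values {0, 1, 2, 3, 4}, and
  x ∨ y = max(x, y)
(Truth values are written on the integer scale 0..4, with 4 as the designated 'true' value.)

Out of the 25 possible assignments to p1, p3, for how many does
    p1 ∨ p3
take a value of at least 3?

value 4: 9 assignments (counts)
value 3: 7 assignments (counts)
value 2: 5 assignments
value 1: 3 assignments
value 0: 1 assignment
So 16 of the 25 assignments meet the threshold.

16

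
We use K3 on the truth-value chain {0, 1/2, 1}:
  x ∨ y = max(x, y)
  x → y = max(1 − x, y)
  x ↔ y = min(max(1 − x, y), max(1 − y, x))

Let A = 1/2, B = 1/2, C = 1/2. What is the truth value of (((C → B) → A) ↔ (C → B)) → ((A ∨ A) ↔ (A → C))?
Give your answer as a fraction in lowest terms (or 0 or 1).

C → B = 1/2 → 1/2 = 1/2
(C → B) → A = 1/2 → 1/2 = 1/2
C → B = 1/2 → 1/2 = 1/2
((C → B) → A) ↔ (C → B) = 1/2 ↔ 1/2 = 1/2
A ∨ A = 1/2 ∨ 1/2 = 1/2
A → C = 1/2 → 1/2 = 1/2
(A ∨ A) ↔ (A → C) = 1/2 ↔ 1/2 = 1/2
(((C → B) → A) ↔ (C → B)) → ((A ∨ A) ↔ (A → C)) = 1/2 → 1/2 = 1/2

1/2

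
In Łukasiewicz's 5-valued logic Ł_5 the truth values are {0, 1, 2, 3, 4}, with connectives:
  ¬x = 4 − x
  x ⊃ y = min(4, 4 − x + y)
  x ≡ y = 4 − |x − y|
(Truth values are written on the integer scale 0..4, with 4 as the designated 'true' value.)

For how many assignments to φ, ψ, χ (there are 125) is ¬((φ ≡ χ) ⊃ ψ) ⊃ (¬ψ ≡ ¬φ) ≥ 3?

value 4: 110 assignments (counts)
value 3: 7 assignments (counts)
value 2: 5 assignments
value 1: 2 assignments
value 0: 1 assignment
So 117 of the 125 assignments meet the threshold.

117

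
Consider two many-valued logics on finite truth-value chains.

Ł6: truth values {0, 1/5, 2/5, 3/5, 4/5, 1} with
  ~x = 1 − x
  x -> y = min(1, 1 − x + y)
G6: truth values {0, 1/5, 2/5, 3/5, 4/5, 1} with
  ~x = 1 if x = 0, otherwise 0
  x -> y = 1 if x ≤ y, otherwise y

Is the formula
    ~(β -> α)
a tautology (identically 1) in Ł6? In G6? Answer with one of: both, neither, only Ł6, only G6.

neither

In Ł6: at α = 0, β = 0 the value is 0 — not a tautology.
In G6: at α = 0, β = 0 the value is 0 — not a tautology.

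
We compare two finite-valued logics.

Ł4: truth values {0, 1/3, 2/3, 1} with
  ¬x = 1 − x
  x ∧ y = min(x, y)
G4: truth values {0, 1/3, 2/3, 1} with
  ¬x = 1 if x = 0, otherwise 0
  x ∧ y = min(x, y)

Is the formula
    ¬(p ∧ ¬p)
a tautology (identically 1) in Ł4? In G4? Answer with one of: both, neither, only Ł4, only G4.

only G4

In Ł4: at p = 1/3 the value is 2/3 — not a tautology.
In G4: every assignment gives 1 — tautology.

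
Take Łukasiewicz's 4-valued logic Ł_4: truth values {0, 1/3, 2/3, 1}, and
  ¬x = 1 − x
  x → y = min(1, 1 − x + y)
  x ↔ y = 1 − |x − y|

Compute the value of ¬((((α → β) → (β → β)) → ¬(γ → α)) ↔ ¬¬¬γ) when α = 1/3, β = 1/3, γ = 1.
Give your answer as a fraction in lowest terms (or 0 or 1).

2/3

α → β = 1/3 → 1/3 = 1
β → β = 1/3 → 1/3 = 1
(α → β) → (β → β) = 1 → 1 = 1
γ → α = 1 → 1/3 = 1/3
¬(γ → α) = ¬1/3 = 2/3
((α → β) → (β → β)) → ¬(γ → α) = 1 → 2/3 = 2/3
¬γ = ¬1 = 0
¬¬γ = ¬0 = 1
¬¬¬γ = ¬1 = 0
(((α → β) → (β → β)) → ¬(γ → α)) ↔ ¬¬¬γ = 2/3 ↔ 0 = 1/3
¬((((α → β) → (β → β)) → ¬(γ → α)) ↔ ¬¬¬γ) = ¬1/3 = 2/3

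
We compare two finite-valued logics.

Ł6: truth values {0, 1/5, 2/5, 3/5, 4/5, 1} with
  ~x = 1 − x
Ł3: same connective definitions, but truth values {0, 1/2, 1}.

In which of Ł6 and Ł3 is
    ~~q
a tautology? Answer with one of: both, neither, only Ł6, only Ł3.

neither

In Ł6: at q = 0 the value is 0 — not a tautology.
In Ł3: at q = 0 the value is 0 — not a tautology.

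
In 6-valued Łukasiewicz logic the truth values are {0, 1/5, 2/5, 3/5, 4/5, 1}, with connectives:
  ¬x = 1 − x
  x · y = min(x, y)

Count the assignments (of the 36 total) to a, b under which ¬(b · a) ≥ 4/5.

value 1: 11 assignments (counts)
value 4/5: 9 assignments (counts)
value 3/5: 7 assignments
value 2/5: 5 assignments
value 1/5: 3 assignments
value 0: 1 assignment
So 20 of the 36 assignments meet the threshold.

20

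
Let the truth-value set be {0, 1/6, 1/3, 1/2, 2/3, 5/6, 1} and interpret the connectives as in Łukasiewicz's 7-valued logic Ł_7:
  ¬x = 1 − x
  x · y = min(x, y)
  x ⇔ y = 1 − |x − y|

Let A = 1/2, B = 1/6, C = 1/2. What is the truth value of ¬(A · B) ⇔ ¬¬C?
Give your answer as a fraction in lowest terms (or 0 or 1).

2/3

A · B = 1/2 · 1/6 = 1/6
¬(A · B) = ¬1/6 = 5/6
¬C = ¬1/2 = 1/2
¬¬C = ¬1/2 = 1/2
¬(A · B) ⇔ ¬¬C = 5/6 ⇔ 1/2 = 2/3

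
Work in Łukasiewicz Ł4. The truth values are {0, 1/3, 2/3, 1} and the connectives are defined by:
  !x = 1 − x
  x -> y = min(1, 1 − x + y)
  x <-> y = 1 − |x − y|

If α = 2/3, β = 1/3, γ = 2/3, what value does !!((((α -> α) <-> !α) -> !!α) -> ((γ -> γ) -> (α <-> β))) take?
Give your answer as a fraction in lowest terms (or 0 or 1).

α -> α = 2/3 -> 2/3 = 1
!α = !2/3 = 1/3
(α -> α) <-> !α = 1 <-> 1/3 = 1/3
!α = !2/3 = 1/3
!!α = !1/3 = 2/3
((α -> α) <-> !α) -> !!α = 1/3 -> 2/3 = 1
γ -> γ = 2/3 -> 2/3 = 1
α <-> β = 2/3 <-> 1/3 = 2/3
(γ -> γ) -> (α <-> β) = 1 -> 2/3 = 2/3
(((α -> α) <-> !α) -> !!α) -> ((γ -> γ) -> (α <-> β)) = 1 -> 2/3 = 2/3
!((((α -> α) <-> !α) -> !!α) -> ((γ -> γ) -> (α <-> β))) = !2/3 = 1/3
!!((((α -> α) <-> !α) -> !!α) -> ((γ -> γ) -> (α <-> β))) = !1/3 = 2/3

2/3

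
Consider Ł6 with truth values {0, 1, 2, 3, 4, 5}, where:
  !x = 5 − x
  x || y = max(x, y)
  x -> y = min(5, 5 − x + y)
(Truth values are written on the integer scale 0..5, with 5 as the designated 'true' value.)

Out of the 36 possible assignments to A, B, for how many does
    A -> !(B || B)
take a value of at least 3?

value 5: 21 assignments (counts)
value 4: 5 assignments (counts)
value 3: 4 assignments (counts)
value 2: 3 assignments
value 1: 2 assignments
value 0: 1 assignment
So 30 of the 36 assignments meet the threshold.

30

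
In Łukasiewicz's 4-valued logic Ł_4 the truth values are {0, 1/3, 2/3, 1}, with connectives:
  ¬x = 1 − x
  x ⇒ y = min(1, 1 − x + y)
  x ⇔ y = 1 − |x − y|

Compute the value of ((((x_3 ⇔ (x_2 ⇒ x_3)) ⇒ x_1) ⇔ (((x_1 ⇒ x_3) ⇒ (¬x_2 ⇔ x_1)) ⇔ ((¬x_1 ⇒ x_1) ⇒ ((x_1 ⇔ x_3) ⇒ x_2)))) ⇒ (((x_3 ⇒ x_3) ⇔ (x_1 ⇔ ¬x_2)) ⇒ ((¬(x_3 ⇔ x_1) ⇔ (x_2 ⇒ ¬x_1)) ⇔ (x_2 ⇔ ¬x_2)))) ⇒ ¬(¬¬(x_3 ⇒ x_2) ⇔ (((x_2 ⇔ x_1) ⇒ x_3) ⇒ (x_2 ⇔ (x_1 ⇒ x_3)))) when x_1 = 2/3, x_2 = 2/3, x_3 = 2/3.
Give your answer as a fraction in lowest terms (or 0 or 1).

0

x_2 ⇒ x_3 = 2/3 ⇒ 2/3 = 1
x_3 ⇔ (x_2 ⇒ x_3) = 2/3 ⇔ 1 = 2/3
(x_3 ⇔ (x_2 ⇒ x_3)) ⇒ x_1 = 2/3 ⇒ 2/3 = 1
x_1 ⇒ x_3 = 2/3 ⇒ 2/3 = 1
¬x_2 = ¬2/3 = 1/3
¬x_2 ⇔ x_1 = 1/3 ⇔ 2/3 = 2/3
(x_1 ⇒ x_3) ⇒ (¬x_2 ⇔ x_1) = 1 ⇒ 2/3 = 2/3
¬x_1 = ¬2/3 = 1/3
¬x_1 ⇒ x_1 = 1/3 ⇒ 2/3 = 1
x_1 ⇔ x_3 = 2/3 ⇔ 2/3 = 1
(x_1 ⇔ x_3) ⇒ x_2 = 1 ⇒ 2/3 = 2/3
(¬x_1 ⇒ x_1) ⇒ ((x_1 ⇔ x_3) ⇒ x_2) = 1 ⇒ 2/3 = 2/3
((x_1 ⇒ x_3) ⇒ (¬x_2 ⇔ x_1)) ⇔ ((¬x_1 ⇒ x_1) ⇒ ((x_1 ⇔ x_3) ⇒ x_2)) = 2/3 ⇔ 2/3 = 1
((x_3 ⇔ (x_2 ⇒ x_3)) ⇒ x_1) ⇔ (((x_1 ⇒ x_3) ⇒ (¬x_2 ⇔ x_1)) ⇔ ((¬x_1 ⇒ x_1) ⇒ ((x_1 ⇔ x_3) ⇒ x_2))) = 1 ⇔ 1 = 1
x_3 ⇒ x_3 = 2/3 ⇒ 2/3 = 1
¬x_2 = ¬2/3 = 1/3
x_1 ⇔ ¬x_2 = 2/3 ⇔ 1/3 = 2/3
(x_3 ⇒ x_3) ⇔ (x_1 ⇔ ¬x_2) = 1 ⇔ 2/3 = 2/3
x_3 ⇔ x_1 = 2/3 ⇔ 2/3 = 1
¬(x_3 ⇔ x_1) = ¬1 = 0
¬x_1 = ¬2/3 = 1/3
x_2 ⇒ ¬x_1 = 2/3 ⇒ 1/3 = 2/3
¬(x_3 ⇔ x_1) ⇔ (x_2 ⇒ ¬x_1) = 0 ⇔ 2/3 = 1/3
¬x_2 = ¬2/3 = 1/3
x_2 ⇔ ¬x_2 = 2/3 ⇔ 1/3 = 2/3
(¬(x_3 ⇔ x_1) ⇔ (x_2 ⇒ ¬x_1)) ⇔ (x_2 ⇔ ¬x_2) = 1/3 ⇔ 2/3 = 2/3
((x_3 ⇒ x_3) ⇔ (x_1 ⇔ ¬x_2)) ⇒ ((¬(x_3 ⇔ x_1) ⇔ (x_2 ⇒ ¬x_1)) ⇔ (x_2 ⇔ ¬x_2)) = 2/3 ⇒ 2/3 = 1
(((x_3 ⇔ (x_2 ⇒ x_3)) ⇒ x_1) ⇔ (((x_1 ⇒ x_3) ⇒ (¬x_2 ⇔ x_1)) ⇔ ((¬x_1 ⇒ x_1) ⇒ ((x_1 ⇔ x_3) ⇒ x_2)))) ⇒ (((x_3 ⇒ x_3) ⇔ (x_1 ⇔ ¬x_2)) ⇒ ((¬(x_3 ⇔ x_1) ⇔ (x_2 ⇒ ¬x_1)) ⇔ (x_2 ⇔ ¬x_2))) = 1 ⇒ 1 = 1
x_3 ⇒ x_2 = 2/3 ⇒ 2/3 = 1
¬(x_3 ⇒ x_2) = ¬1 = 0
¬¬(x_3 ⇒ x_2) = ¬0 = 1
x_2 ⇔ x_1 = 2/3 ⇔ 2/3 = 1
(x_2 ⇔ x_1) ⇒ x_3 = 1 ⇒ 2/3 = 2/3
x_1 ⇒ x_3 = 2/3 ⇒ 2/3 = 1
x_2 ⇔ (x_1 ⇒ x_3) = 2/3 ⇔ 1 = 2/3
((x_2 ⇔ x_1) ⇒ x_3) ⇒ (x_2 ⇔ (x_1 ⇒ x_3)) = 2/3 ⇒ 2/3 = 1
¬¬(x_3 ⇒ x_2) ⇔ (((x_2 ⇔ x_1) ⇒ x_3) ⇒ (x_2 ⇔ (x_1 ⇒ x_3))) = 1 ⇔ 1 = 1
¬(¬¬(x_3 ⇒ x_2) ⇔ (((x_2 ⇔ x_1) ⇒ x_3) ⇒ (x_2 ⇔ (x_1 ⇒ x_3)))) = ¬1 = 0
((((x_3 ⇔ (x_2 ⇒ x_3)) ⇒ x_1) ⇔ (((x_1 ⇒ x_3) ⇒ (¬x_2 ⇔ x_1)) ⇔ ((¬x_1 ⇒ x_1) ⇒ ((x_1 ⇔ x_3) ⇒ x_2)))) ⇒ (((x_3 ⇒ x_3) ⇔ (x_1 ⇔ ¬x_2)) ⇒ ((¬(x_3 ⇔ x_1) ⇔ (x_2 ⇒ ¬x_1)) ⇔ (x_2 ⇔ ¬x_2)))) ⇒ ¬(¬¬(x_3 ⇒ x_2) ⇔ (((x_2 ⇔ x_1) ⇒ x_3) ⇒ (x_2 ⇔ (x_1 ⇒ x_3)))) = 1 ⇒ 0 = 0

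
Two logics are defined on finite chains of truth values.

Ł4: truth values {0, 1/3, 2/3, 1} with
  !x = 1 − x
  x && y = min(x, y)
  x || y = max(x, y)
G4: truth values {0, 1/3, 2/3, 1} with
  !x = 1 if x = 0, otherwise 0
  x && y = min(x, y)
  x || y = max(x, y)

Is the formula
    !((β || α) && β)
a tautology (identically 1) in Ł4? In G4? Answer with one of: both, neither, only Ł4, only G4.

neither

In Ł4: at α = 0, β = 1/3 the value is 2/3 — not a tautology.
In G4: at α = 0, β = 1/3 the value is 0 — not a tautology.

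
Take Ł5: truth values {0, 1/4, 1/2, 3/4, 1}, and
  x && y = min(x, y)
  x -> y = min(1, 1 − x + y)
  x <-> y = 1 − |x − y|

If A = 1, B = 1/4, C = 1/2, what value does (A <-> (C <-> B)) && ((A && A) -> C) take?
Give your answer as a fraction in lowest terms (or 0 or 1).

1/2

C <-> B = 1/2 <-> 1/4 = 3/4
A <-> (C <-> B) = 1 <-> 3/4 = 3/4
A && A = 1 && 1 = 1
(A && A) -> C = 1 -> 1/2 = 1/2
(A <-> (C <-> B)) && ((A && A) -> C) = 3/4 && 1/2 = 1/2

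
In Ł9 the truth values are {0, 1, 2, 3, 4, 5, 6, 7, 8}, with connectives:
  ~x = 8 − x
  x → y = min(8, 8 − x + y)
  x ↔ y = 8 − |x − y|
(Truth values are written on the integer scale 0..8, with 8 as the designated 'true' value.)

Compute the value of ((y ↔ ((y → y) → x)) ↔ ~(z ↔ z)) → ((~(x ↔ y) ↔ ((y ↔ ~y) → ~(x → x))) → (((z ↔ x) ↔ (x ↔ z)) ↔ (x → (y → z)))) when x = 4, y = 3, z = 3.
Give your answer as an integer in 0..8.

y → y = 3 → 3 = 8
(y → y) → x = 8 → 4 = 4
y ↔ ((y → y) → x) = 3 ↔ 4 = 7
z ↔ z = 3 ↔ 3 = 8
~(z ↔ z) = ~8 = 0
(y ↔ ((y → y) → x)) ↔ ~(z ↔ z) = 7 ↔ 0 = 1
x ↔ y = 4 ↔ 3 = 7
~(x ↔ y) = ~7 = 1
~y = ~3 = 5
y ↔ ~y = 3 ↔ 5 = 6
x → x = 4 → 4 = 8
~(x → x) = ~8 = 0
(y ↔ ~y) → ~(x → x) = 6 → 0 = 2
~(x ↔ y) ↔ ((y ↔ ~y) → ~(x → x)) = 1 ↔ 2 = 7
z ↔ x = 3 ↔ 4 = 7
x ↔ z = 4 ↔ 3 = 7
(z ↔ x) ↔ (x ↔ z) = 7 ↔ 7 = 8
y → z = 3 → 3 = 8
x → (y → z) = 4 → 8 = 8
((z ↔ x) ↔ (x ↔ z)) ↔ (x → (y → z)) = 8 ↔ 8 = 8
(~(x ↔ y) ↔ ((y ↔ ~y) → ~(x → x))) → (((z ↔ x) ↔ (x ↔ z)) ↔ (x → (y → z))) = 7 → 8 = 8
((y ↔ ((y → y) → x)) ↔ ~(z ↔ z)) → ((~(x ↔ y) ↔ ((y ↔ ~y) → ~(x → x))) → (((z ↔ x) ↔ (x ↔ z)) ↔ (x → (y → z)))) = 1 → 8 = 8

8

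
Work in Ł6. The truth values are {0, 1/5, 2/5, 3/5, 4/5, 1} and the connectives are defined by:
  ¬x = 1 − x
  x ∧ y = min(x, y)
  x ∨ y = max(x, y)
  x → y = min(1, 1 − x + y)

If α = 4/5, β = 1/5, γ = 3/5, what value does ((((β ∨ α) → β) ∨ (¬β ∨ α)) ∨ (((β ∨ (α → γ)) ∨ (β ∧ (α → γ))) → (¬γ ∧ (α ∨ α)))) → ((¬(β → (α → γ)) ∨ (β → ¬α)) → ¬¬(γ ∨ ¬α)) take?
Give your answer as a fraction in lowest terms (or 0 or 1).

β ∨ α = 1/5 ∨ 4/5 = 4/5
(β ∨ α) → β = 4/5 → 1/5 = 2/5
¬β = ¬1/5 = 4/5
¬β ∨ α = 4/5 ∨ 4/5 = 4/5
((β ∨ α) → β) ∨ (¬β ∨ α) = 2/5 ∨ 4/5 = 4/5
α → γ = 4/5 → 3/5 = 4/5
β ∨ (α → γ) = 1/5 ∨ 4/5 = 4/5
α → γ = 4/5 → 3/5 = 4/5
β ∧ (α → γ) = 1/5 ∧ 4/5 = 1/5
(β ∨ (α → γ)) ∨ (β ∧ (α → γ)) = 4/5 ∨ 1/5 = 4/5
¬γ = ¬3/5 = 2/5
α ∨ α = 4/5 ∨ 4/5 = 4/5
¬γ ∧ (α ∨ α) = 2/5 ∧ 4/5 = 2/5
((β ∨ (α → γ)) ∨ (β ∧ (α → γ))) → (¬γ ∧ (α ∨ α)) = 4/5 → 2/5 = 3/5
(((β ∨ α) → β) ∨ (¬β ∨ α)) ∨ (((β ∨ (α → γ)) ∨ (β ∧ (α → γ))) → (¬γ ∧ (α ∨ α))) = 4/5 ∨ 3/5 = 4/5
α → γ = 4/5 → 3/5 = 4/5
β → (α → γ) = 1/5 → 4/5 = 1
¬(β → (α → γ)) = ¬1 = 0
¬α = ¬4/5 = 1/5
β → ¬α = 1/5 → 1/5 = 1
¬(β → (α → γ)) ∨ (β → ¬α) = 0 ∨ 1 = 1
¬α = ¬4/5 = 1/5
γ ∨ ¬α = 3/5 ∨ 1/5 = 3/5
¬(γ ∨ ¬α) = ¬3/5 = 2/5
¬¬(γ ∨ ¬α) = ¬2/5 = 3/5
(¬(β → (α → γ)) ∨ (β → ¬α)) → ¬¬(γ ∨ ¬α) = 1 → 3/5 = 3/5
((((β ∨ α) → β) ∨ (¬β ∨ α)) ∨ (((β ∨ (α → γ)) ∨ (β ∧ (α → γ))) → (¬γ ∧ (α ∨ α)))) → ((¬(β → (α → γ)) ∨ (β → ¬α)) → ¬¬(γ ∨ ¬α)) = 4/5 → 3/5 = 4/5

4/5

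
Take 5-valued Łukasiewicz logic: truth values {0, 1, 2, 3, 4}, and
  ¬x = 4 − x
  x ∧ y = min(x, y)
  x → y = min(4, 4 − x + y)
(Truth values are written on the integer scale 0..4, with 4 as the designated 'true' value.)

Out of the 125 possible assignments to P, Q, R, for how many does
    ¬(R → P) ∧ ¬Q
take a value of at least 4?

value 4: 1 assignment (counts)
value 3: 5 assignments
value 2: 12 assignments
value 1: 22 assignments
value 0: 85 assignments
So 1 of the 125 assignments meets the threshold.

1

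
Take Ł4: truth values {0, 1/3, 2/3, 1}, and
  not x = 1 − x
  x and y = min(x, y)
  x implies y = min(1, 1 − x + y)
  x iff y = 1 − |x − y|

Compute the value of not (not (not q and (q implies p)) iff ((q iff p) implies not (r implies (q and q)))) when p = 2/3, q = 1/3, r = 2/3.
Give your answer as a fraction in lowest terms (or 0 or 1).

1/3

not q = not 1/3 = 2/3
q implies p = 1/3 implies 2/3 = 1
not q and (q implies p) = 2/3 and 1 = 2/3
not (not q and (q implies p)) = not 2/3 = 1/3
q iff p = 1/3 iff 2/3 = 2/3
q and q = 1/3 and 1/3 = 1/3
r implies (q and q) = 2/3 implies 1/3 = 2/3
not (r implies (q and q)) = not 2/3 = 1/3
(q iff p) implies not (r implies (q and q)) = 2/3 implies 1/3 = 2/3
not (not q and (q implies p)) iff ((q iff p) implies not (r implies (q and q))) = 1/3 iff 2/3 = 2/3
not (not (not q and (q implies p)) iff ((q iff p) implies not (r implies (q and q)))) = not 2/3 = 1/3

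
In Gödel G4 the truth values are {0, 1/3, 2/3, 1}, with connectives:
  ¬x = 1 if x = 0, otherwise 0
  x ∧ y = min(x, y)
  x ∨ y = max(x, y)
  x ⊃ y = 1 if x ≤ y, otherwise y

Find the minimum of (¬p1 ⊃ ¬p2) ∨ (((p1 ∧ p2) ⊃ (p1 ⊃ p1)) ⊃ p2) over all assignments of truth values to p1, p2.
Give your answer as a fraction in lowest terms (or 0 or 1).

1/3

Take p1 = 0, p2 = 1/3:
¬p1 = ¬0 = 1
¬p2 = ¬1/3 = 0
¬p1 ⊃ ¬p2 = 1 ⊃ 0 = 0
p1 ∧ p2 = 0 ∧ 1/3 = 0
p1 ⊃ p1 = 0 ⊃ 0 = 1
(p1 ∧ p2) ⊃ (p1 ⊃ p1) = 0 ⊃ 1 = 1
((p1 ∧ p2) ⊃ (p1 ⊃ p1)) ⊃ p2 = 1 ⊃ 1/3 = 1/3
(¬p1 ⊃ ¬p2) ∨ (((p1 ∧ p2) ⊃ (p1 ⊃ p1)) ⊃ p2) = 0 ∨ 1/3 = 1/3
No assignment yields a value below 1/3, so this is the minimum.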